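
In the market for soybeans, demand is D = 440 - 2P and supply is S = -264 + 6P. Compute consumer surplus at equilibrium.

Equilibrium: 440 - 2P = -264 + 6P gives P* = 88, Q* = 264.
Demand choke price (D = 0): P = 220.
CS = ½(220 − 88)(264) = 17424.

Consumer surplus = 17424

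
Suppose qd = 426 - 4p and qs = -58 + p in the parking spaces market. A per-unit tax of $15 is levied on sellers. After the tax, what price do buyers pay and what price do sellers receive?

Pre-tax equilibrium: p* = 96.8, q* = 38.8.
Tax on sellers shifts supply to qs = -58 + 1(p − 15) = -73 + p.
426 - 4p = -73 + p gives buyer price pb = 99.8; sellers receive ps = 99.8 − 15 = 84.8.
New quantity: q = 426 − 4(99.8) = 26.8.

Buyers pay $99.8, sellers receive $84.8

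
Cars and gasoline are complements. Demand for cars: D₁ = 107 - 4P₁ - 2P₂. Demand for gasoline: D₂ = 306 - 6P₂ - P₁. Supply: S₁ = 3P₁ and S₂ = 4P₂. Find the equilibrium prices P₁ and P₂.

P₁ = 229/34, P₂ = 2035/68

Market 1: 107 - 4P₁ - 2P₂ = 3P₁ → 7P₁ + 2P₂ = 107.
Market 2: 10P₂ + P₁ = 306.
Eliminating P₂: 10×(1) − 2×(2) gives 68P₁ = 458, so P₁ = 229/34.
Back-substitute into (2): P₂ = (306 − 1×229/34) / 10 = 2035/68.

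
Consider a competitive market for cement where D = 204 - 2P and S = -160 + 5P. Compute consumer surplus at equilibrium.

Equilibrium: 204 - 2P = -160 + 5P gives P* = 52, Q* = 100.
Demand choke price (D = 0): P = 102.
CS = ½(102 − 52)(100) = 2500.

Consumer surplus = 2500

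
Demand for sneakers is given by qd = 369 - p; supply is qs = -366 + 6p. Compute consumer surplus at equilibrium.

Consumer surplus = 34848

Equilibrium: 369 - p = -366 + 6p gives p* = 105, q* = 264.
Demand choke price (qd = 0): p = 369.
CS = ½(369 − 105)(264) = 34848.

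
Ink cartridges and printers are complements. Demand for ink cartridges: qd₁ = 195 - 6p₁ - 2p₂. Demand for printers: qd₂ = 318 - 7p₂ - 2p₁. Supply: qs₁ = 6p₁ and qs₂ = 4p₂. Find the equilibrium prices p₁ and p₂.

Market 1: 195 - 6p₁ - 2p₂ = 6p₁ → 12p₁ + 2p₂ = 195.
Market 2: 11p₂ + 2p₁ = 318.
Eliminating p₂: 11×(1) − 2×(2) gives 128p₁ = 1509, so p₁ = 11.7890625.
Back-substitute into (2): p₂ = (318 − 2×11.7890625) / 11 = 26.765625.

p₁ = 11.7890625, p₂ = 26.765625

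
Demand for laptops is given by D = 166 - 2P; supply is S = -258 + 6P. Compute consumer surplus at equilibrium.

Equilibrium: 166 - 2P = -258 + 6P gives P* = 53, Q* = 60.
Demand choke price (D = 0): P = 83.
CS = ½(83 − 53)(60) = 900.

Consumer surplus = 900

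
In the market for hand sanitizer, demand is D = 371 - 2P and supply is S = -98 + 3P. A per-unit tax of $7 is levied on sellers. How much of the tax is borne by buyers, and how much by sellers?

Pre-tax equilibrium: P* = 93.8, Q* = 183.4.
Tax on sellers shifts supply to S = -98 + 3(P − 7) = -119 + 3P.
371 - 2P = -119 + 3P gives buyer price Pb = 98; sellers receive Ps = 98 − 7 = 91.
New quantity: Q = 371 − 2(98) = 175.
Buyer burden = 98 − 93.8 = 4.2; seller burden = 93.8 − 91 = 2.8.

Buyers bear $4.2, sellers bear $2.8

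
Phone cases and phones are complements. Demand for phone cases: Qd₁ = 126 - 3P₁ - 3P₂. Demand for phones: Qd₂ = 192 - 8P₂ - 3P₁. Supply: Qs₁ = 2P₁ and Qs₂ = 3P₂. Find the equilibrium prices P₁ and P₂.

P₁ = 405/23, P₂ = 291/23

Market 1: 126 - 3P₁ - 3P₂ = 2P₁ → 5P₁ + 3P₂ = 126.
Market 2: 11P₂ + 3P₁ = 192.
Eliminating P₂: 11×(1) − 3×(2) gives 46P₁ = 810, so P₁ = 405/23.
Back-substitute into (2): P₂ = (192 − 3×405/23) / 11 = 291/23.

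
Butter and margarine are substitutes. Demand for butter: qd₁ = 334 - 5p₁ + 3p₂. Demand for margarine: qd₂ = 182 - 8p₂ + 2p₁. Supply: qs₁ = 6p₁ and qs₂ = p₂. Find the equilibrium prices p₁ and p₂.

Market 1: 334 - 5p₁ + 3p₂ = 6p₁ → 11p₁ - 3p₂ = 334.
Market 2: 9p₂ - 2p₁ = 182.
Eliminating p₂: 9×(1) + 3×(2) gives 93p₁ = 3552, so p₁ = 1184/31.
Back-substitute into (2): p₂ = (182 + 2×1184/31) / 9 = 890/31.

p₁ = 1184/31, p₂ = 890/31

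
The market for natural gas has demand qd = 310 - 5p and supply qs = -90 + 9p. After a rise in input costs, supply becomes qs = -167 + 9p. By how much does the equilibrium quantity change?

Original equilibrium: p* = 200/7, q* = 1170/7.
New equilibrium: 310 - 5p = -167 + 9p, so 477 = 14p and p' = 477/14; q' = 310 − 5(477/14) = 1955/14.
Change in quantity: 1955/14 − 1170/7 = -27.5.

Δq = -27.5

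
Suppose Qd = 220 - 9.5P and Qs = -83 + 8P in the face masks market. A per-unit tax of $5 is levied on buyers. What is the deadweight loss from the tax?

Deadweight loss = 380/7

Pre-tax equilibrium: P* = 606/35, Q* = 1943/35.
Tax on buyers shifts demand to Qd = 220 − 9.5(P + 5) = 172.5 - 9.5P.
172.5 - 9.5P = -83 + 8P gives seller price Ps = 14.6; buyers pay Pb = 14.6 + 5 = 19.6.
New quantity: Q = 220 − 9.5(19.6) = 33.8.
DWL = ½ × 5 × (1943/35 − 33.8) = 380/7.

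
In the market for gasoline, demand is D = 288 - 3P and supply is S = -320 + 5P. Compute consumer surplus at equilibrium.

Consumer surplus = 600

Equilibrium: 288 - 3P = -320 + 5P gives P* = 76, Q* = 60.
Demand choke price (D = 0): P = 96.
CS = ½(96 − 76)(60) = 600.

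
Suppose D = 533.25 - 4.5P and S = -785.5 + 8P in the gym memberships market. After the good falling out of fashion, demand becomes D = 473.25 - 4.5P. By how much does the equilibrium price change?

ΔP = -4.8

Original equilibrium: P* = 105.5, Q* = 58.5.
New equilibrium: 473.25 - 4.5P = -785.5 + 8P, so 1258.75 = 12.5P and P' = 100.7; Q' = 473.25 − 4.5(100.7) = 20.1.
Change in price: 100.7 − 105.5 = -4.8.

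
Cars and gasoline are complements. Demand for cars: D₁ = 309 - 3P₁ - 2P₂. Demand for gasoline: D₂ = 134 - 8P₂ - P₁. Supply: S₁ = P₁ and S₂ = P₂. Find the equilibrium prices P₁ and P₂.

P₁ = 2513/34, P₂ = 227/34

Market 1: 309 - 3P₁ - 2P₂ = P₁ → 4P₁ + 2P₂ = 309.
Market 2: 9P₂ + P₁ = 134.
Eliminating P₂: 9×(1) − 2×(2) gives 34P₁ = 2513, so P₁ = 2513/34.
Back-substitute into (2): P₂ = (134 − 1×2513/34) / 9 = 227/34.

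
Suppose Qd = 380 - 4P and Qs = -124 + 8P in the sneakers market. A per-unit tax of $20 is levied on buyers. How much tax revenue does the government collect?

Pre-tax equilibrium: P* = 42, Q* = 212.
Tax on buyers shifts demand to Qd = 380 − 4(P + 20) = 300 - 4P.
300 - 4P = -124 + 8P gives seller price Ps = 106/3; buyers pay Pb = 106/3 + 20 = 166/3.
New quantity: Q = 380 − 4(166/3) = 476/3.
Revenue = 20 × 476/3 = 9520/3.

Tax revenue = 9520/3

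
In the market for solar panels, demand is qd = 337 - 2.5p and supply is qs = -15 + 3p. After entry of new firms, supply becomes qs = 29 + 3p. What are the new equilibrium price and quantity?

Original equilibrium: p* = 64, q* = 177.
New equilibrium: 337 - 2.5p = 29 + 3p, so 308 = 5.5p and p' = 56; q' = 337 − 2.5(56) = 197.

p' = 56, q' = 197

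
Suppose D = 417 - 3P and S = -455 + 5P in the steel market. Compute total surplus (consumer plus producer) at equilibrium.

Equilibrium: 417 - 3P = -455 + 5P gives P* = 109, Q* = 90.
Demand choke price: P = 139; supply starts at P = 91.
CS = ½(139 − 109)(90) = 1350; PS = ½(109 − 91)(90) = 810.

Total surplus = 2160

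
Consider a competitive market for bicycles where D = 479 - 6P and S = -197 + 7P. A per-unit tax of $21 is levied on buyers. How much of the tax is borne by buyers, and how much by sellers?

Pre-tax equilibrium: P* = 52, Q* = 167.
Tax on buyers shifts demand to D = 479 − 6(P + 21) = 353 - 6P.
353 - 6P = -197 + 7P gives seller price Ps = 550/13; buyers pay Pb = 550/13 + 21 = 823/13.
New quantity: Q = 479 − 6(823/13) = 1289/13.
Buyer burden = 823/13 − 52 = 147/13; seller burden = 52 − 550/13 = 126/13.

Buyers bear 147/13, sellers bear 126/13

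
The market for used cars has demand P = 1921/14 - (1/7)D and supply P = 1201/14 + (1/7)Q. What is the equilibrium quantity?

Q* = 180

Set the two price expressions equal: 1921/14 - (1/7)Q = 1201/14 + (1/7)Q.
360/7 = (2/7)Q, so Q* = 180.
P* = 1921/14 − (1/7)(180) = 111.5.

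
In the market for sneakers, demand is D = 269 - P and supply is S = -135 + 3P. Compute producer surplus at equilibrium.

Equilibrium: 269 - P = -135 + 3P gives P* = 101, Q* = 168.
Supply starts at P = 45 (where S = 0).
PS = ½(101 − 45)(168) = 4704.

Producer surplus = 4704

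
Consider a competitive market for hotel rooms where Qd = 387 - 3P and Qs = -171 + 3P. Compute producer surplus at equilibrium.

Producer surplus = 1944

Equilibrium: 387 - 3P = -171 + 3P gives P* = 93, Q* = 108.
Supply starts at P = 57 (where Qs = 0).
PS = ½(93 − 57)(108) = 1944.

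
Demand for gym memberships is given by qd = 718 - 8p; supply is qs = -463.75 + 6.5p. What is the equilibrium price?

p* = 81.5

Set qd = qs: 718 - 8p = -463.75 + 6.5p.
1181.75 = 14.5p, so p* = 81.5.
q* = 718 − 8(81.5) = 66.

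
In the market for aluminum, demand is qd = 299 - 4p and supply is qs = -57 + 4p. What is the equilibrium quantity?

Set qd = qs: 299 - 4p = -57 + 4p.
356 = 8p, so p* = 44.5.
q* = 299 − 4(44.5) = 121.

q* = 121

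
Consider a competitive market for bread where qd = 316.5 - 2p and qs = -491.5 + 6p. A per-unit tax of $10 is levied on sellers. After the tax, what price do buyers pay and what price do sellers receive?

Pre-tax equilibrium: p* = 101, q* = 114.5.
Tax on sellers shifts supply to qs = -491.5 + 6(p − 10) = -551.5 + 6p.
316.5 - 2p = -551.5 + 6p gives buyer price pb = 108.5; sellers receive ps = 108.5 − 10 = 98.5.
New quantity: q = 316.5 − 2(108.5) = 99.5.

Buyers pay $108.5, sellers receive $98.5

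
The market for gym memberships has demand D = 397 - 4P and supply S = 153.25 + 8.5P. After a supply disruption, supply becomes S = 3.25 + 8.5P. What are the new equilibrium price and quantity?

P' = 31.5, Q' = 271

Original equilibrium: P* = 19.5, Q* = 319.
New equilibrium: 397 - 4P = 3.25 + 8.5P, so 393.75 = 12.5P and P' = 31.5; Q' = 397 − 4(31.5) = 271.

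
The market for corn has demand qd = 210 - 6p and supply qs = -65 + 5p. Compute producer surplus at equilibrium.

Equilibrium: 210 - 6p = -65 + 5p gives p* = 25, q* = 60.
Supply starts at p = 13 (where qs = 0).
PS = ½(25 − 13)(60) = 360.

Producer surplus = 360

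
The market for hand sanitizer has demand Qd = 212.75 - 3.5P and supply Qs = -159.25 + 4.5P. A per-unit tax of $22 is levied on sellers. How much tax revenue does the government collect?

Tax revenue = 147.125

Pre-tax equilibrium: P* = 46.5, Q* = 50.
Tax on sellers shifts supply to Qs = -159.25 + 4.5(P − 22) = -258.25 + 4.5P.
212.75 - 3.5P = -258.25 + 4.5P gives buyer price Pb = 58.875; sellers receive Ps = 58.875 − 22 = 36.875.
New quantity: Q = 212.75 − 3.5(58.875) = 6.6875.
Revenue = 22 × 6.6875 = 147.125.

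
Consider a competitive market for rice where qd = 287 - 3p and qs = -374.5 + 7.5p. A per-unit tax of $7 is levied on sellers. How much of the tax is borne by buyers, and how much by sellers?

Buyers bear $5, sellers bear $2

Pre-tax equilibrium: p* = 63, q* = 98.
Tax on sellers shifts supply to qs = -374.5 + 7.5(p − 7) = -427 + 7.5p.
287 - 3p = -427 + 7.5p gives buyer price pb = 68; sellers receive ps = 68 − 7 = 61.
New quantity: q = 287 − 3(68) = 83.
Buyer burden = 68 − 63 = 5; seller burden = 63 − 61 = 2.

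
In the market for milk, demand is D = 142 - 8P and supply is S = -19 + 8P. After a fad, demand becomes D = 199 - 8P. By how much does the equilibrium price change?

Original equilibrium: P* = 10.0625, Q* = 61.5.
New equilibrium: 199 - 8P = -19 + 8P, so 218 = 16P and P' = 13.625; Q' = 199 − 8(13.625) = 90.
Change in price: 13.625 − 10.0625 = 3.5625.

ΔP = 3.5625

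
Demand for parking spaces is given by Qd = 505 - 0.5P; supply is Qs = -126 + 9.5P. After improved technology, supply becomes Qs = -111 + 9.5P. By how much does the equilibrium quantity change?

Original equilibrium: P* = 63.1, Q* = 473.45.
New equilibrium: 505 - 0.5P = -111 + 9.5P, so 616 = 10P and P' = 61.6; Q' = 505 − 0.5(61.6) = 474.2.
Change in quantity: 474.2 − 473.45 = 0.75.

ΔQ = 0.75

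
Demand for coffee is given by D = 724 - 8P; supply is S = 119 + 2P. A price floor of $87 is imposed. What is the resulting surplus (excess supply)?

Equilibrium price would be P* = 60.5, so the floor at 87 binds.
At P = 87: D = 28, S = 293.
Surplus = 293 − 28 = 265.

Surplus = 265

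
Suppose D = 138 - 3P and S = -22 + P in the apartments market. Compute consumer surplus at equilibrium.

Equilibrium: 138 - 3P = -22 + P gives P* = 40, Q* = 18.
Demand choke price (D = 0): P = 46.
CS = ½(46 − 40)(18) = 54.

Consumer surplus = 54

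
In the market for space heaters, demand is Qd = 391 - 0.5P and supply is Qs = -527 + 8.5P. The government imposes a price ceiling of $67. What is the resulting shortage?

Shortage = 315

Equilibrium price would be P* = 102, so the ceiling at 67 binds.
At P = 67: Qd = 391 − 0.5(67) = 357.5, Qs = -527 + 8.5(67) = 42.5.
Shortage = 357.5 − 42.5 = 315.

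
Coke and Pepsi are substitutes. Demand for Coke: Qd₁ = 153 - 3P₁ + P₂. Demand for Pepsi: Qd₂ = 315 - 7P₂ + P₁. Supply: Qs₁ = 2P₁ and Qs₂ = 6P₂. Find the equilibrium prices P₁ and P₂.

Market 1: 153 - 3P₁ + P₂ = 2P₁ → 5P₁ - P₂ = 153.
Market 2: 13P₂ - P₁ = 315.
Eliminating P₂: 13×(1) + 1×(2) gives 64P₁ = 2304, so P₁ = 36.
Back-substitute into (2): P₂ = (315 + 1×36) / 13 = 27.

P₁ = 36, P₂ = 27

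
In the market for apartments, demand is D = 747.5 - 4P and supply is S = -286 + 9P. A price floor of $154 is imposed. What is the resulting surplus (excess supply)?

Equilibrium price would be P* = 79.5, so the floor at 154 binds.
At P = 154: D = 131.5, S = 1100.
Surplus = 1100 − 131.5 = 968.5.

Surplus = 968.5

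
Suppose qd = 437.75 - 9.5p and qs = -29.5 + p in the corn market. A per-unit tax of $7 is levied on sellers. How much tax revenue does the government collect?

Tax revenue = 182/3

Pre-tax equilibrium: p* = 44.5, q* = 15.
Tax on sellers shifts supply to qs = -29.5 + 1(p − 7) = -36.5 + p.
437.75 - 9.5p = -36.5 + p gives buyer price pb = 271/6; sellers receive ps = 271/6 − 7 = 229/6.
New quantity: q = 437.75 − 9.5(271/6) = 26/3.
Revenue = 7 × 26/3 = 182/3.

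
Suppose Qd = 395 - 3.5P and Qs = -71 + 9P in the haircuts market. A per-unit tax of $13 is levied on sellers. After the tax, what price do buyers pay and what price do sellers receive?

Buyers pay $46.64, sellers receive $33.64

Pre-tax equilibrium: P* = 37.28, Q* = 264.52.
Tax on sellers shifts supply to Qs = -71 + 9(P − 13) = -188 + 9P.
395 - 3.5P = -188 + 9P gives buyer price Pb = 46.64; sellers receive Ps = 46.64 − 13 = 33.64.
New quantity: Q = 395 − 3.5(46.64) = 231.76.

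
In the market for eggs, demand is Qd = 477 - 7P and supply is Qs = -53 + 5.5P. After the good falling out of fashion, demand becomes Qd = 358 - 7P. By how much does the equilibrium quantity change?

ΔQ = -52.36

Original equilibrium: P* = 42.4, Q* = 180.2.
New equilibrium: 358 - 7P = -53 + 5.5P, so 411 = 12.5P and P' = 32.88; Q' = 358 − 7(32.88) = 127.84.
Change in quantity: 127.84 − 180.2 = -52.36.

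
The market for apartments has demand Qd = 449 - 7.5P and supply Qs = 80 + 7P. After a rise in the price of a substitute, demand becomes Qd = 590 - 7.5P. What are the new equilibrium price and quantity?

P' = 1020/29, Q' = 9460/29

Original equilibrium: P* = 738/29, Q* = 7486/29.
New equilibrium: 590 - 7.5P = 80 + 7P, so 510 = 14.5P and P' = 1020/29; Q' = 590 − 7.5(1020/29) = 9460/29.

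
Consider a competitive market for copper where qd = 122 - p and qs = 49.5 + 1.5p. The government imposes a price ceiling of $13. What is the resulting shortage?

Shortage = 40

Equilibrium price would be p* = 29, so the ceiling at 13 binds.
At p = 13: qd = 122 − 1(13) = 109, qs = 49.5 + 1.5(13) = 69.
Shortage = 109 − 69 = 40.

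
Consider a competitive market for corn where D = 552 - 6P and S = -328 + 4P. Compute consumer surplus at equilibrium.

Equilibrium: 552 - 6P = -328 + 4P gives P* = 88, Q* = 24.
Demand choke price (D = 0): P = 92.
CS = ½(92 − 88)(24) = 48.

Consumer surplus = 48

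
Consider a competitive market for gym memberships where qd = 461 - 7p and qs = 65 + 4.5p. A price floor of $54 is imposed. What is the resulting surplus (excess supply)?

Surplus = 225

Equilibrium price would be p* = 792/23, so the floor at 54 binds.
At p = 54: qd = 83, qs = 308.
Surplus = 308 − 83 = 225.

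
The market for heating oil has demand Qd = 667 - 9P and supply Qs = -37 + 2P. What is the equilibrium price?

Set Qd = Qs: 667 - 9P = -37 + 2P.
704 = 11P, so P* = 64.
Q* = 667 − 9(64) = 91.

P* = 64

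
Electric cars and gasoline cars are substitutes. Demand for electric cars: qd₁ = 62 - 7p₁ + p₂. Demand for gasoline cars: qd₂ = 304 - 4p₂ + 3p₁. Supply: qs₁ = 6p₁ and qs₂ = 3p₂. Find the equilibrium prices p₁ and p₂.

p₁ = 369/44, p₂ = 2069/44

Market 1: 62 - 7p₁ + p₂ = 6p₁ → 13p₁ - p₂ = 62.
Market 2: 7p₂ - 3p₁ = 304.
Eliminating p₂: 7×(1) + 1×(2) gives 88p₁ = 738, so p₁ = 369/44.
Back-substitute into (2): p₂ = (304 + 3×369/44) / 7 = 2069/44.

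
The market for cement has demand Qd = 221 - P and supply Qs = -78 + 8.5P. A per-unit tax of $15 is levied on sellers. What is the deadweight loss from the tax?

Deadweight loss = 3825/38

Pre-tax equilibrium: P* = 598/19, Q* = 3601/19.
Tax on sellers shifts supply to Qs = -78 + 8.5(P − 15) = -205.5 + 8.5P.
221 - P = -205.5 + 8.5P gives buyer price Pb = 853/19; sellers receive Ps = 853/19 − 15 = 568/19.
New quantity: Q = 221 − 1(853/19) = 3346/19.
DWL = ½ × 15 × (3601/19 − 3346/19) = 3825/38.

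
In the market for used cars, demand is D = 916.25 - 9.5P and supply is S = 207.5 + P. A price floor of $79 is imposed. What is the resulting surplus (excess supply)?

Equilibrium price would be P* = 67.5, so the floor at 79 binds.
At P = 79: D = 165.75, S = 286.5.
Surplus = 286.5 − 165.75 = 120.75.

Surplus = 120.75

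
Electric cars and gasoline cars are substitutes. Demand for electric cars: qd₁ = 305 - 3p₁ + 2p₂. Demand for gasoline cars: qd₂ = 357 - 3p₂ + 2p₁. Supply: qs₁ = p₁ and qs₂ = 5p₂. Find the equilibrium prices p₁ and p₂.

p₁ = 1577/14, p₂ = 1019/14

Market 1: 305 - 3p₁ + 2p₂ = p₁ → 4p₁ - 2p₂ = 305.
Market 2: 8p₂ - 2p₁ = 357.
Eliminating p₂: 8×(1) + 2×(2) gives 28p₁ = 3154, so p₁ = 1577/14.
Back-substitute into (2): p₂ = (357 + 2×1577/14) / 8 = 1019/14.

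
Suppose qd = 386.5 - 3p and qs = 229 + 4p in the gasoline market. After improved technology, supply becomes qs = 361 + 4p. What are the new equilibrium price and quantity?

Original equilibrium: p* = 22.5, q* = 319.
New equilibrium: 386.5 - 3p = 361 + 4p, so 25.5 = 7p and p' = 51/14; q' = 386.5 − 3(51/14) = 2629/7.

p' = 51/14, q' = 2629/7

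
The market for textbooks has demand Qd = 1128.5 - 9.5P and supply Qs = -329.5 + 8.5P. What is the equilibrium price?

P* = 81

Set Qd = Qs: 1128.5 - 9.5P = -329.5 + 8.5P.
1458 = 18P, so P* = 81.
Q* = 1128.5 − 9.5(81) = 359.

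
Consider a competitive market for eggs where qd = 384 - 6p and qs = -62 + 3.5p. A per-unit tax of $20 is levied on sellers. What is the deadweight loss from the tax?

Deadweight loss = 8400/19

Pre-tax equilibrium: p* = 892/19, q* = 1944/19.
Tax on sellers shifts supply to qs = -62 + 3.5(p − 20) = -132 + 3.5p.
384 - 6p = -132 + 3.5p gives buyer price pb = 1032/19; sellers receive ps = 1032/19 − 20 = 652/19.
New quantity: q = 384 − 6(1032/19) = 1104/19.
DWL = ½ × 20 × (1944/19 − 1104/19) = 8400/19.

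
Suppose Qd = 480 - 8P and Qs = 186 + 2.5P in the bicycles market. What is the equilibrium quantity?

Set Qd = Qs: 480 - 8P = 186 + 2.5P.
294 = 10.5P, so P* = 28.
Q* = 480 − 8(28) = 256.

Q* = 256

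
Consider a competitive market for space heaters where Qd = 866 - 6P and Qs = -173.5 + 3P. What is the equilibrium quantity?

Set Qd = Qs: 866 - 6P = -173.5 + 3P.
1039.5 = 9P, so P* = 115.5.
Q* = 866 − 6(115.5) = 173.

Q* = 173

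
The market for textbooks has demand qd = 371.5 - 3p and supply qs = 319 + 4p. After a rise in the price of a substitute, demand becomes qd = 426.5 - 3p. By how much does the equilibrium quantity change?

Δq = 220/7

Original equilibrium: p* = 7.5, q* = 349.
New equilibrium: 426.5 - 3p = 319 + 4p, so 107.5 = 7p and p' = 215/14; q' = 426.5 − 3(215/14) = 2663/7.
Change in quantity: 2663/7 − 349 = 220/7.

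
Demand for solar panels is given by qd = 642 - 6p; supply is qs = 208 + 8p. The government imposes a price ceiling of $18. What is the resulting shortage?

Shortage = 182

Equilibrium price would be p* = 31, so the ceiling at 18 binds.
At p = 18: qd = 642 − 6(18) = 534, qs = 208 + 8(18) = 352.
Shortage = 534 − 352 = 182.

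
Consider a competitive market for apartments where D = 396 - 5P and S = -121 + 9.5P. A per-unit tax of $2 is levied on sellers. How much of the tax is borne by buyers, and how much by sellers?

Pre-tax equilibrium: P* = 1034/29, Q* = 6314/29.
Tax on sellers shifts supply to S = -121 + 9.5(P − 2) = -140 + 9.5P.
396 - 5P = -140 + 9.5P gives buyer price Pb = 1072/29; sellers receive Ps = 1072/29 − 2 = 1014/29.
New quantity: Q = 396 − 5(1072/29) = 6124/29.
Buyer burden = 1072/29 − 1034/29 = 38/29; seller burden = 1034/29 − 1014/29 = 20/29.

Buyers bear 38/29, sellers bear 20/29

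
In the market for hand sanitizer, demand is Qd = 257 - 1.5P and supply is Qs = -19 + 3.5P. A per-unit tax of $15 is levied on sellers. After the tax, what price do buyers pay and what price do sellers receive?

Buyers pay $65.7, sellers receive $50.7

Pre-tax equilibrium: P* = 55.2, Q* = 174.2.
Tax on sellers shifts supply to Qs = -19 + 3.5(P − 15) = -71.5 + 3.5P.
257 - 1.5P = -71.5 + 3.5P gives buyer price Pb = 65.7; sellers receive Ps = 65.7 − 15 = 50.7.
New quantity: Q = 257 − 1.5(65.7) = 158.45.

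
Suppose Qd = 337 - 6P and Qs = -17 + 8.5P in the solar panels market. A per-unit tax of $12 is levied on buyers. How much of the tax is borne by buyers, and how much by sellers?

Buyers bear 204/29, sellers bear 144/29

Pre-tax equilibrium: P* = 708/29, Q* = 5525/29.
Tax on buyers shifts demand to Qd = 337 − 6(P + 12) = 265 - 6P.
265 - 6P = -17 + 8.5P gives seller price Ps = 564/29; buyers pay Pb = 564/29 + 12 = 912/29.
New quantity: Q = 337 − 6(912/29) = 4301/29.
Buyer burden = 912/29 − 708/29 = 204/29; seller burden = 708/29 − 564/29 = 144/29.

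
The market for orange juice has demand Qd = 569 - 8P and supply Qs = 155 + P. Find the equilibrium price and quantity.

P* = 46, Q* = 201

Set Qd = Qs: 569 - 8P = 155 + P.
414 = 9P, so P* = 46.
Q* = 569 − 8(46) = 201.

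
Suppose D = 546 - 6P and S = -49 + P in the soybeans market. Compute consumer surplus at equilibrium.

Equilibrium: 546 - 6P = -49 + P gives P* = 85, Q* = 36.
Demand choke price (D = 0): P = 91.
CS = ½(91 − 85)(36) = 108.

Consumer surplus = 108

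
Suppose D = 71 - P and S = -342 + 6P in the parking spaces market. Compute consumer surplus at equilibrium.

Consumer surplus = 72

Equilibrium: 71 - P = -342 + 6P gives P* = 59, Q* = 12.
Demand choke price (D = 0): P = 71.
CS = ½(71 − 59)(12) = 72.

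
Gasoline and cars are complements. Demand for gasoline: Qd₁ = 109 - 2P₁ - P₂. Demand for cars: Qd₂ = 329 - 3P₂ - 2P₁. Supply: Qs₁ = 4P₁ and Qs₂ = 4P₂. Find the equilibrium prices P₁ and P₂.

Market 1: 109 - 2P₁ - P₂ = 4P₁ → 6P₁ + P₂ = 109.
Market 2: 7P₂ + 2P₁ = 329.
Eliminating P₂: 7×(1) − 1×(2) gives 40P₁ = 434, so P₁ = 10.85.
Back-substitute into (2): P₂ = (329 − 2×10.85) / 7 = 43.9.

P₁ = 10.85, P₂ = 43.9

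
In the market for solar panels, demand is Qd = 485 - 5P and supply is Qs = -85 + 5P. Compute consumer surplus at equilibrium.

Equilibrium: 485 - 5P = -85 + 5P gives P* = 57, Q* = 200.
Demand choke price (Qd = 0): P = 97.
CS = ½(97 − 57)(200) = 4000.

Consumer surplus = 4000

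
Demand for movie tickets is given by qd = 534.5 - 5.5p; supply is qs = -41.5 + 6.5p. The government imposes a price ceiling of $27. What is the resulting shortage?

Shortage = 252

Equilibrium price would be p* = 48, so the ceiling at 27 binds.
At p = 27: qd = 534.5 − 5.5(27) = 386, qs = -41.5 + 6.5(27) = 134.
Shortage = 386 − 134 = 252.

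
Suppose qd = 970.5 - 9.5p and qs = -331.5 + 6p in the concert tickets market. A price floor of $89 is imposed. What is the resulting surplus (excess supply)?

Equilibrium price would be p* = 84, so the floor at 89 binds.
At p = 89: qd = 125, qs = 202.5.
Surplus = 202.5 − 125 = 77.5.

Surplus = 77.5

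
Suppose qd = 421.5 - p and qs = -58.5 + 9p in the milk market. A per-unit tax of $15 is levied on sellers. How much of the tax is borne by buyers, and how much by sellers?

Pre-tax equilibrium: p* = 48, q* = 373.5.
Tax on sellers shifts supply to qs = -58.5 + 9(p − 15) = -193.5 + 9p.
421.5 - p = -193.5 + 9p gives buyer price pb = 61.5; sellers receive ps = 61.5 − 15 = 46.5.
New quantity: q = 421.5 − 1(61.5) = 360.
Buyer burden = 61.5 − 48 = 13.5; seller burden = 48 − 46.5 = 1.5.

Buyers bear $13.5, sellers bear $1.5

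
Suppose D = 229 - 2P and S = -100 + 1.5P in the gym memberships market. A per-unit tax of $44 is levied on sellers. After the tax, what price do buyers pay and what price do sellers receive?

Buyers pay 790/7, sellers receive 482/7

Pre-tax equilibrium: P* = 94, Q* = 41.
Tax on sellers shifts supply to S = -100 + 1.5(P − 44) = -166 + 1.5P.
229 - 2P = -166 + 1.5P gives buyer price Pb = 790/7; sellers receive Ps = 790/7 − 44 = 482/7.
New quantity: Q = 229 − 2(790/7) = 23/7.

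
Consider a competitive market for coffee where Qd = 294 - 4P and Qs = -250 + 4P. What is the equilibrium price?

P* = 68

Set Qd = Qs: 294 - 4P = -250 + 4P.
544 = 8P, so P* = 68.
Q* = 294 − 4(68) = 22.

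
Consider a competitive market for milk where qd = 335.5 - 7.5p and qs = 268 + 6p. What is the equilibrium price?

p* = 5

Set qd = qs: 335.5 - 7.5p = 268 + 6p.
67.5 = 13.5p, so p* = 5.
q* = 335.5 − 7.5(5) = 298.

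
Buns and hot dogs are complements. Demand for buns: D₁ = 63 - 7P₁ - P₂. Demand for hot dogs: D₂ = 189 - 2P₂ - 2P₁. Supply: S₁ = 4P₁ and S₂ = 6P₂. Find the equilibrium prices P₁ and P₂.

P₁ = 315/86, P₂ = 1953/86

Market 1: 63 - 7P₁ - P₂ = 4P₁ → 11P₁ + P₂ = 63.
Market 2: 8P₂ + 2P₁ = 189.
Eliminating P₂: 8×(1) − 1×(2) gives 86P₁ = 315, so P₁ = 315/86.
Back-substitute into (2): P₂ = (189 − 2×315/86) / 8 = 1953/86.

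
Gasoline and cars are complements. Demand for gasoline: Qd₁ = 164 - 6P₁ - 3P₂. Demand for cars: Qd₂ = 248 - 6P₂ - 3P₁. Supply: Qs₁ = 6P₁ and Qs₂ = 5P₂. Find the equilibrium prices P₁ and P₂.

P₁ = 1060/123, P₂ = 828/41

Market 1: 164 - 6P₁ - 3P₂ = 6P₁ → 12P₁ + 3P₂ = 164.
Market 2: 11P₂ + 3P₁ = 248.
Eliminating P₂: 11×(1) − 3×(2) gives 123P₁ = 1060, so P₁ = 1060/123.
Back-substitute into (2): P₂ = (248 − 3×1060/123) / 11 = 828/41.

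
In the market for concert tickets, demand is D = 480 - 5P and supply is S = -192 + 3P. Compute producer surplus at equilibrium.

Equilibrium: 480 - 5P = -192 + 3P gives P* = 84, Q* = 60.
Supply starts at P = 64 (where S = 0).
PS = ½(84 − 64)(60) = 600.

Producer surplus = 600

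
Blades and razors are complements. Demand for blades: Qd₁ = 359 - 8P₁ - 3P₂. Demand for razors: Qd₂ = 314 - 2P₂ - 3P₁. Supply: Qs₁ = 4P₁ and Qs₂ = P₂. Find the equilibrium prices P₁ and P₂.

P₁ = 5, P₂ = 299/3

Market 1: 359 - 8P₁ - 3P₂ = 4P₁ → 12P₁ + 3P₂ = 359.
Market 2: 3P₂ + 3P₁ = 314.
Eliminating P₂: 3×(1) − 3×(2) gives 27P₁ = 135, so P₁ = 5.
Back-substitute into (2): P₂ = (314 − 3×5) / 3 = 299/3.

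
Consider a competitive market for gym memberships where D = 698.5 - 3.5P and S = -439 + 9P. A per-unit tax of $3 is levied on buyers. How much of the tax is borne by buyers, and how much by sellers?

Pre-tax equilibrium: P* = 91, Q* = 380.
Tax on buyers shifts demand to D = 698.5 − 3.5(P + 3) = 688 - 3.5P.
688 - 3.5P = -439 + 9P gives seller price Ps = 90.16; buyers pay Pb = 90.16 + 3 = 93.16.
New quantity: Q = 698.5 − 3.5(93.16) = 372.44.
Buyer burden = 93.16 − 91 = 2.16; seller burden = 91 − 90.16 = 0.84.

Buyers bear $2.16, sellers bear $0.84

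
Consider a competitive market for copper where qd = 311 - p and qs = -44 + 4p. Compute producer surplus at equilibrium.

Producer surplus = 7200

Equilibrium: 311 - p = -44 + 4p gives p* = 71, q* = 240.
Supply starts at p = 11 (where qs = 0).
PS = ½(71 − 11)(240) = 7200.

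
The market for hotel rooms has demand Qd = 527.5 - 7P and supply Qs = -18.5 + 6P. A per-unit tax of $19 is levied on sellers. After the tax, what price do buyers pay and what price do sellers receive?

Pre-tax equilibrium: P* = 42, Q* = 233.5.
Tax on sellers shifts supply to Qs = -18.5 + 6(P − 19) = -132.5 + 6P.
527.5 - 7P = -132.5 + 6P gives buyer price Pb = 660/13; sellers receive Ps = 660/13 − 19 = 413/13.
New quantity: Q = 527.5 − 7(660/13) = 4475/26.

Buyers pay 660/13, sellers receive 413/13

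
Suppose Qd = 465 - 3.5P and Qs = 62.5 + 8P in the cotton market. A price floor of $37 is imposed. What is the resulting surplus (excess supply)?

Equilibrium price would be P* = 35, so the floor at 37 binds.
At P = 37: Qd = 335.5, Qs = 358.5.
Surplus = 358.5 − 335.5 = 23.

Surplus = 23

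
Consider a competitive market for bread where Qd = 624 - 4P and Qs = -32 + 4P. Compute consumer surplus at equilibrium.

Consumer surplus = 10952

Equilibrium: 624 - 4P = -32 + 4P gives P* = 82, Q* = 296.
Demand choke price (Qd = 0): P = 156.
CS = ½(156 − 82)(296) = 10952.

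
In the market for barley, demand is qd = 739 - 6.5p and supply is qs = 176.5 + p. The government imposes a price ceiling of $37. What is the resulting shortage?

Equilibrium price would be p* = 75, so the ceiling at 37 binds.
At p = 37: qd = 739 − 6.5(37) = 498.5, qs = 176.5 + 1(37) = 213.5.
Shortage = 498.5 − 213.5 = 285.

Shortage = 285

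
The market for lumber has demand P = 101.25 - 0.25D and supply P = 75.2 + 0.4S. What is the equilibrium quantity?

Q* = 521/13

Set the two price expressions equal: 101.25 - 0.25Q = 75.2 + 0.4Q.
26.05 = 0.65Q, so Q* = 521/13.
P* = 101.25 − (0.25)(521/13) = 1186/13.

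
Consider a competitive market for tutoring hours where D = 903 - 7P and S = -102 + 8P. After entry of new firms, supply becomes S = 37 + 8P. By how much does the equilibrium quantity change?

ΔQ = 973/15

Original equilibrium: P* = 67, Q* = 434.
New equilibrium: 903 - 7P = 37 + 8P, so 866 = 15P and P' = 866/15; Q' = 903 − 7(866/15) = 7483/15.
Change in quantity: 7483/15 − 434 = 973/15.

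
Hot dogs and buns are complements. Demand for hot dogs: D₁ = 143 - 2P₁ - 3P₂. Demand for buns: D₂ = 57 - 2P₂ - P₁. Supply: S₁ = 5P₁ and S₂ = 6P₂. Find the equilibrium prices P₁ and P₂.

Market 1: 143 - 2P₁ - 3P₂ = 5P₁ → 7P₁ + 3P₂ = 143.
Market 2: 8P₂ + P₁ = 57.
Eliminating P₂: 8×(1) − 3×(2) gives 53P₁ = 973, so P₁ = 973/53.
Back-substitute into (2): P₂ = (57 − 1×973/53) / 8 = 256/53.

P₁ = 973/53, P₂ = 256/53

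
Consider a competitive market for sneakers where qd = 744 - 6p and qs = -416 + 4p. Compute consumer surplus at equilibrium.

Equilibrium: 744 - 6p = -416 + 4p gives p* = 116, q* = 48.
Demand choke price (qd = 0): p = 124.
CS = ½(124 − 116)(48) = 192.

Consumer surplus = 192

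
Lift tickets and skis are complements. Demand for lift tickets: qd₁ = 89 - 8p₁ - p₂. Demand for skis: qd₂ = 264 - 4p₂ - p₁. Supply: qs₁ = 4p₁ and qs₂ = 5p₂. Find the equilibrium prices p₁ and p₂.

Market 1: 89 - 8p₁ - p₂ = 4p₁ → 12p₁ + p₂ = 89.
Market 2: 9p₂ + p₁ = 264.
Eliminating p₂: 9×(1) − 1×(2) gives 107p₁ = 537, so p₁ = 537/107.
Back-substitute into (2): p₂ = (264 − 1×537/107) / 9 = 3079/107.

p₁ = 537/107, p₂ = 3079/107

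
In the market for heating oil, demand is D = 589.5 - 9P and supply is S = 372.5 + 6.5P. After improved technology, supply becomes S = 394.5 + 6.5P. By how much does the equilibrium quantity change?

ΔQ = 396/31

Original equilibrium: P* = 14, Q* = 463.5.
New equilibrium: 589.5 - 9P = 394.5 + 6.5P, so 195 = 15.5P and P' = 390/31; Q' = 589.5 − 9(390/31) = 29529/62.
Change in quantity: 29529/62 − 463.5 = 396/31.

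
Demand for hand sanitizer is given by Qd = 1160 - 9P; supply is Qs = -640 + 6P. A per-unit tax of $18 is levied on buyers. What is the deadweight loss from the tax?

Pre-tax equilibrium: P* = 120, Q* = 80.
Tax on buyers shifts demand to Qd = 1160 − 9(P + 18) = 998 - 9P.
998 - 9P = -640 + 6P gives seller price Ps = 109.2; buyers pay Pb = 109.2 + 18 = 127.2.
New quantity: Q = 1160 − 9(127.2) = 15.2.
DWL = ½ × 18 × (80 − 15.2) = 583.2.

Deadweight loss = 583.2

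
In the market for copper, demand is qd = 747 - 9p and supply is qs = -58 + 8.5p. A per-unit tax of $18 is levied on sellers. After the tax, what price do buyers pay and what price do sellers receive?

Pre-tax equilibrium: p* = 46, q* = 333.
Tax on sellers shifts supply to qs = -58 + 8.5(p − 18) = -211 + 8.5p.
747 - 9p = -211 + 8.5p gives buyer price pb = 1916/35; sellers receive ps = 1916/35 − 18 = 1286/35.
New quantity: q = 747 − 9(1916/35) = 8901/35.

Buyers pay 1916/35, sellers receive 1286/35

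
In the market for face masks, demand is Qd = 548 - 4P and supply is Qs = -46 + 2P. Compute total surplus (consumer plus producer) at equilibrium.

Total surplus = 8664

Equilibrium: 548 - 4P = -46 + 2P gives P* = 99, Q* = 152.
Demand choke price: P = 137; supply starts at P = 23.
CS = ½(137 − 99)(152) = 2888; PS = ½(99 − 23)(152) = 5776.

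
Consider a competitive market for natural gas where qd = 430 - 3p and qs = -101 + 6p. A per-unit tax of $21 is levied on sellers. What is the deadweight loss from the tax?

Pre-tax equilibrium: p* = 59, q* = 253.
Tax on sellers shifts supply to qs = -101 + 6(p − 21) = -227 + 6p.
430 - 3p = -227 + 6p gives buyer price pb = 73; sellers receive ps = 73 − 21 = 52.
New quantity: q = 430 − 3(73) = 211.
DWL = ½ × 21 × (253 − 211) = 441.

Deadweight loss = 441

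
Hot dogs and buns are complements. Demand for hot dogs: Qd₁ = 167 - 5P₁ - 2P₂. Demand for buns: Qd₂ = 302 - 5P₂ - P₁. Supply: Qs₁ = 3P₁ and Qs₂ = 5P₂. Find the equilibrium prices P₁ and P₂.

Market 1: 167 - 5P₁ - 2P₂ = 3P₁ → 8P₁ + 2P₂ = 167.
Market 2: 10P₂ + P₁ = 302.
Eliminating P₂: 10×(1) − 2×(2) gives 78P₁ = 1066, so P₁ = 41/3.
Back-substitute into (2): P₂ = (302 − 1×41/3) / 10 = 173/6.

P₁ = 41/3, P₂ = 173/6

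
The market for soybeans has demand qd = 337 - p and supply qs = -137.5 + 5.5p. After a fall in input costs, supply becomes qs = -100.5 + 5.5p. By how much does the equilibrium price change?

Original equilibrium: p* = 73, q* = 264.
New equilibrium: 337 - p = -100.5 + 5.5p, so 437.5 = 6.5p and p' = 875/13; q' = 337 − 1(875/13) = 3506/13.
Change in price: 875/13 − 73 = -74/13.

Δp = -74/13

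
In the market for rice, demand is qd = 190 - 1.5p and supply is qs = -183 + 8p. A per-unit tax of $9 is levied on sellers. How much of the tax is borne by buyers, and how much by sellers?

Pre-tax equilibrium: p* = 746/19, q* = 2491/19.
Tax on sellers shifts supply to qs = -183 + 8(p − 9) = -255 + 8p.
190 - 1.5p = -255 + 8p gives buyer price pb = 890/19; sellers receive ps = 890/19 − 9 = 719/19.
New quantity: q = 190 − 1.5(890/19) = 2275/19.
Buyer burden = 890/19 − 746/19 = 144/19; seller burden = 746/19 − 719/19 = 27/19.

Buyers bear 144/19, sellers bear 27/19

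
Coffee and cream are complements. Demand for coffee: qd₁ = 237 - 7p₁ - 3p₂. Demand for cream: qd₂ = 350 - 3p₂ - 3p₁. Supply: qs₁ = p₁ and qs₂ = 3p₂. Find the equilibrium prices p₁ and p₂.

p₁ = 124/13, p₂ = 2089/39

Market 1: 237 - 7p₁ - 3p₂ = p₁ → 8p₁ + 3p₂ = 237.
Market 2: 6p₂ + 3p₁ = 350.
Eliminating p₂: 6×(1) − 3×(2) gives 39p₁ = 372, so p₁ = 124/13.
Back-substitute into (2): p₂ = (350 − 3×124/13) / 6 = 2089/39.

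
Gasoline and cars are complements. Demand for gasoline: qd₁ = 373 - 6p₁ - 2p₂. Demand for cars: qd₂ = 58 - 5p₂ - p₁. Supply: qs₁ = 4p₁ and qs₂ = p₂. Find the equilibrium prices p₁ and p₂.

Market 1: 373 - 6p₁ - 2p₂ = 4p₁ → 10p₁ + 2p₂ = 373.
Market 2: 6p₂ + p₁ = 58.
Eliminating p₂: 6×(1) − 2×(2) gives 58p₁ = 2122, so p₁ = 1061/29.
Back-substitute into (2): p₂ = (58 − 1×1061/29) / 6 = 207/58.

p₁ = 1061/29, p₂ = 207/58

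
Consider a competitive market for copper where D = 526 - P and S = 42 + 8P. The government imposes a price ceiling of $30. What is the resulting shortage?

Shortage = 214

Equilibrium price would be P* = 484/9, so the ceiling at 30 binds.
At P = 30: D = 526 − 1(30) = 496, S = 42 + 8(30) = 282.
Shortage = 496 − 282 = 214.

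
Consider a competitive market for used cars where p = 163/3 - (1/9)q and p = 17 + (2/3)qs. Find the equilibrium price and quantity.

Set the two price expressions equal: 163/3 - (1/9)q = 17 + (2/3)q.
112/3 = (7/9)q, so q* = 48.
p* = 163/3 − (1/9)(48) = 49.

p* = 49, q* = 48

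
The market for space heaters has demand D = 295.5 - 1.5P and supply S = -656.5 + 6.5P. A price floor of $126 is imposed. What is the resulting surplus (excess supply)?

Surplus = 56

Equilibrium price would be P* = 119, so the floor at 126 binds.
At P = 126: D = 106.5, S = 162.5.
Surplus = 162.5 − 106.5 = 56.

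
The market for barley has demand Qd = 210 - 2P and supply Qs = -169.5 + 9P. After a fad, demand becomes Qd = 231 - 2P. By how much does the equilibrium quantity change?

Original equilibrium: P* = 34.5, Q* = 141.
New equilibrium: 231 - 2P = -169.5 + 9P, so 400.5 = 11P and P' = 801/22; Q' = 231 − 2(801/22) = 1740/11.
Change in quantity: 1740/11 − 141 = 189/11.

ΔQ = 189/11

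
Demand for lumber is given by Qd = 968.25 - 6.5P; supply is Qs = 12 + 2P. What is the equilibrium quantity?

Set Qd = Qs: 968.25 - 6.5P = 12 + 2P.
956.25 = 8.5P, so P* = 112.5.
Q* = 968.25 − 6.5(112.5) = 237.

Q* = 237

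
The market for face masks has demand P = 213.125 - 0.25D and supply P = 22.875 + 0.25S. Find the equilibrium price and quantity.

Set the two price expressions equal: 213.125 - 0.25Q = 22.875 + 0.25Q.
190.25 = 0.5Q, so Q* = 380.5.
P* = 213.125 − (0.25)(380.5) = 118.

P* = 118, Q* = 380.5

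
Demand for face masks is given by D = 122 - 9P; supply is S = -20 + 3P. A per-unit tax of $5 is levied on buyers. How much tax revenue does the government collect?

Pre-tax equilibrium: P* = 71/6, Q* = 15.5.
Tax on buyers shifts demand to D = 122 − 9(P + 5) = 77 - 9P.
77 - 9P = -20 + 3P gives seller price Ps = 97/12; buyers pay Pb = 97/12 + 5 = 157/12.
New quantity: Q = 122 − 9(157/12) = 4.25.
Revenue = 5 × 4.25 = 21.25.

Tax revenue = 21.25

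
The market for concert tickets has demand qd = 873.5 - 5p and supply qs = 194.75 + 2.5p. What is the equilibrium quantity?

Set qd = qs: 873.5 - 5p = 194.75 + 2.5p.
678.75 = 7.5p, so p* = 90.5.
q* = 873.5 − 5(90.5) = 421.

q* = 421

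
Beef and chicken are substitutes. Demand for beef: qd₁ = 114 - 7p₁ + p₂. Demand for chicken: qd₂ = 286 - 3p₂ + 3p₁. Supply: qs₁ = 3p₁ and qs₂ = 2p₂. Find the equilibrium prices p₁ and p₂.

p₁ = 856/47, p₂ = 3202/47

Market 1: 114 - 7p₁ + p₂ = 3p₁ → 10p₁ - p₂ = 114.
Market 2: 5p₂ - 3p₁ = 286.
Eliminating p₂: 5×(1) + 1×(2) gives 47p₁ = 856, so p₁ = 856/47.
Back-substitute into (2): p₂ = (286 + 3×856/47) / 5 = 3202/47.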